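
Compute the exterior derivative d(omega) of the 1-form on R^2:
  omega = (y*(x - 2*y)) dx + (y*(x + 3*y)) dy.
d(omega) = (-x + 5*y) dx ∧ dy

For a 1-form omega = sum_i f_i dx_i, the exterior derivative is
  d(omega) = sum_{i < j} (∂f_j/∂x_i - ∂f_i/∂x_j) dx_i ∧ dx_j.
  coefficient of dx ∧ dy: ∂f_2/∂x - ∂f_1/∂y = ∂(y*(x + 3*y))/∂x - ∂(y*(x - 2*y))/∂y = -x + 5*y
Assembling: d(omega) = (-x + 5*y) dx ∧ dy.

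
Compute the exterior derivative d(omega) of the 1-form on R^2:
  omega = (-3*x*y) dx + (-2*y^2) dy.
d(omega) = (3*x) dx ∧ dy

For a 1-form omega = sum_i f_i dx_i, the exterior derivative is
  d(omega) = sum_{i < j} (∂f_j/∂x_i - ∂f_i/∂x_j) dx_i ∧ dx_j.
  coefficient of dx ∧ dy: ∂f_2/∂x - ∂f_1/∂y = ∂(-2*y^2)/∂x - ∂(-3*x*y)/∂y = 3*x
Assembling: d(omega) = (3*x) dx ∧ dy.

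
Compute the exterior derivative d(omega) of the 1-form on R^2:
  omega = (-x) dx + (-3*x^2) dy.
d(omega) = (-6*x) dx ∧ dy

For a 1-form omega = sum_i f_i dx_i, the exterior derivative is
  d(omega) = sum_{i < j} (∂f_j/∂x_i - ∂f_i/∂x_j) dx_i ∧ dx_j.
  coefficient of dx ∧ dy: ∂f_2/∂x - ∂f_1/∂y = ∂(-3*x^2)/∂x - ∂(-x)/∂y = -6*x
Assembling: d(omega) = (-6*x) dx ∧ dy.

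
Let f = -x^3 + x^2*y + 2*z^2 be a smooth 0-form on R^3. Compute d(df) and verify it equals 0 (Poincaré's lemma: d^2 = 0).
d(df) = 0

Step 1: df = sum_i (∂f/∂x_i) dx_i = (x*(-3*x + 2*y)) dx + (x^2) dy + (4*z) dz.
Step 2: Apply d again. Using the 1-form formula, the coefficient of dx ∧ dy in d(df) is ∂^2 f/∂x ∂y - ∂^2 f/∂y ∂x = (2*x) - (2*x) = 0 (equality of mixed partials for smooth f).
Similarly for dx ∧ dz and dy ∧ dz — all coefficients vanish. So d(df) = 0.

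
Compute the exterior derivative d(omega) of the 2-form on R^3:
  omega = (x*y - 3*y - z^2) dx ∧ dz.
d(omega) = (3 - x) dx ∧ dy ∧ dz

For a 2-form omega = sum_{i<j} g_{ij} dx_i ∧ dx_j, the exterior derivative is
  d(omega) = sum_{i<j} d(g_{ij}) ∧ dx_i ∧ dx_j = sum_{i<j, k} (∂g_{ij}/∂x_k) dx_k ∧ dx_i ∧ dx_j.
Expand each term, using dx_k ∧ dx_i ∧ dx_j = sgn(permutation) dx_{(a)} ∧ dx_{(b)} ∧ dx_{(c)} with (a < b < c) sorted:
  d(x*y - 3*y - z^2) includes (∂/∂y)(x*y - 3*y - z^2) dy = (x - 3) dy, which multiplied by dx ∧ dz gives (3 - x) dx ∧ dy ∧ dz
Collecting like 3-forms: d(omega) = (3 - x) dx ∧ dy ∧ dz.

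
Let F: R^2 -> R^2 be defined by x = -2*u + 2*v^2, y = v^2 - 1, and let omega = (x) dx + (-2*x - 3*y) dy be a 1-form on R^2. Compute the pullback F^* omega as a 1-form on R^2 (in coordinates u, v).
F^* omega = (4*u - 4*v^2) du + (6*v*(1 - v^2)) dv

Using F^*(f dg) = (f ∘ F) d(g ∘ F), substitute each coordinate x_i by F_i(u, v) in f_i, and replace dx_i by d F_i = (∂F_i/∂u) du + (∂F_i/∂v) dv.
  For the x component: f_1(F) = -2*u + 2*v^2; d F_1 = (-2) du + (4*v) dv
  For the y component: f_2(F) = 4*u - 7*v^2 + 3; d F_2 = (0) du + (2*v) dv
Combining and collecting du, dv coefficients:
  coeff of du: 4*u - 4*v^2
  coeff of dv: 6*v*(1 - v^2)
F^* omega = (4*u - 4*v^2) du + (6*v*(1 - v^2)) dv.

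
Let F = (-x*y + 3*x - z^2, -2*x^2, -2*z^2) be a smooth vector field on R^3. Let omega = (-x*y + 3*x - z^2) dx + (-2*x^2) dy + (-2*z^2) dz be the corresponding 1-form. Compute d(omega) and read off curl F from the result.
d(omega) = (0) dy ∧ dz + (-2*z) dz ∧ dx + (-3*x) dx ∧ dy; curl F = (0, -2*z, -3*x)

d omega = sum_{i<j} (∂f_j/∂x_i - ∂f_i/∂x_j) dx_i ∧ dx_j. Under the identification (dy ∧ dz, dz ∧ dx, dx ∧ dy) ↔ (e_x, e_y, e_z), the coefficients are exactly the components of curl F. Compute:
  ∂R/∂y - ∂Q/∂z = (0) - (0) = 0
  ∂P/∂z - ∂R/∂x = (-2*z) - (0) = -2*z
  ∂Q/∂x - ∂P/∂y = (-4*x) - (-x) = -3*x.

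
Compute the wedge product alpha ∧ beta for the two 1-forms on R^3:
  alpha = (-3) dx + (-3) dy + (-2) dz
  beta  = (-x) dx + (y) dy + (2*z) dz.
alpha ∧ beta = (-3*x - 3*y) dx ∧ dy + (-2*x - 6*z) dx ∧ dz + (2*y - 6*z) dy ∧ dz

Distribute the wedge, using dx_i ∧ dx_j = -dx_j ∧ dx_i and dx_i ∧ dx_i = 0. For each pair (i, j) with i < j, the coefficient of dx_i ∧ dx_j in alpha ∧ beta is (alpha_i * beta_j - alpha_j * beta_i). Collecting: alpha ∧ beta = (-3*x - 3*y) dx ∧ dy + (-2*x - 6*z) dx ∧ dz + (2*y - 6*z) dy ∧ dz.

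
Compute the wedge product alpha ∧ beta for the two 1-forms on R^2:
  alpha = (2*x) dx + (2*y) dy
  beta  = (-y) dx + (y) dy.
alpha ∧ beta = (2*y*(x + y)) dx ∧ dy

Distribute the wedge, using dx_i ∧ dx_j = -dx_j ∧ dx_i and dx_i ∧ dx_i = 0. For each pair (i, j) with i < j, the coefficient of dx_i ∧ dx_j in alpha ∧ beta is (alpha_i * beta_j - alpha_j * beta_i). Collecting: alpha ∧ beta = (2*y*(x + y)) dx ∧ dy.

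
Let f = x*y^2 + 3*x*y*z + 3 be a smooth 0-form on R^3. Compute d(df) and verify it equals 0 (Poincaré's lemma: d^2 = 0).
d(df) = 0

Step 1: df = sum_i (∂f/∂x_i) dx_i = (y*(y + 3*z)) dx + (x*(2*y + 3*z)) dy + (3*x*y) dz.
Step 2: Apply d again. Using the 1-form formula, the coefficient of dx ∧ dy in d(df) is ∂^2 f/∂x ∂y - ∂^2 f/∂y ∂x = (2*y + 3*z) - (2*y + 3*z) = 0 (equality of mixed partials for smooth f).
Similarly for dx ∧ dz and dy ∧ dz — all coefficients vanish. So d(df) = 0.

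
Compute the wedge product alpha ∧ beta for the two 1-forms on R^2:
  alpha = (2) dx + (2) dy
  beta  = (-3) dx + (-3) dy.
alpha ∧ beta = 0

Distribute the wedge, using dx_i ∧ dx_j = -dx_j ∧ dx_i and dx_i ∧ dx_i = 0. For each pair (i, j) with i < j, the coefficient of dx_i ∧ dx_j in alpha ∧ beta is (alpha_i * beta_j - alpha_j * beta_i). Collecting: alpha ∧ beta = 0.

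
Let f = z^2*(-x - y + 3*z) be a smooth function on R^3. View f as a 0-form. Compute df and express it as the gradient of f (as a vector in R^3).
df = (-z^2) dx + (-z^2) dy + (z*(-2*x - 2*y + 9*z)) dz; grad f = (-z^2, -z^2, z*(-2*x - 2*y + 9*z))

For a 0-form f, d f = (∂f/∂x) dx + (∂f/∂y) dy + (∂f/∂z) dz. The components of the vector representation are exactly the entries of grad f in Cartesian coordinates:
  ∂f/∂x = -z^2
  ∂f/∂y = -z^2
  ∂f/∂z = z*(-2*x - 2*y + 9*z).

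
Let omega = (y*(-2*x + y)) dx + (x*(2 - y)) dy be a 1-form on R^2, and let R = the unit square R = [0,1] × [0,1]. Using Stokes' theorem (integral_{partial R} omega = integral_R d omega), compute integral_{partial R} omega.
integral_(partial R) omega = 3/2

Stokes: integral_partial_R omega = integral_R d omega with d omega = (∂Q/∂x - ∂P/∂y) dx ∧ dy.
  ∂Q/∂x = 2 - y
  ∂P/∂y = -2*x + 2*y
  integrand = ∂Q/∂x - ∂P/∂y = 2*x - 3*y + 2.
Integrating over R: integral_0^1 integral_0^1 (2*x - 3*y + 2) dx dy = 3/2.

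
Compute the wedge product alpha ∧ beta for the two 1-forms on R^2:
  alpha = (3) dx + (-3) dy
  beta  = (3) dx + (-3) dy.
alpha ∧ beta = 0

Distribute the wedge, using dx_i ∧ dx_j = -dx_j ∧ dx_i and dx_i ∧ dx_i = 0. For each pair (i, j) with i < j, the coefficient of dx_i ∧ dx_j in alpha ∧ beta is (alpha_i * beta_j - alpha_j * beta_i). Collecting: alpha ∧ beta = 0.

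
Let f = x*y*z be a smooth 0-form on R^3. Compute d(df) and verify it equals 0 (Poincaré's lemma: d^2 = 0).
d(df) = 0

Step 1: df = sum_i (∂f/∂x_i) dx_i = (y*z) dx + (x*z) dy + (x*y) dz.
Step 2: Apply d again. Using the 1-form formula, the coefficient of dx ∧ dy in d(df) is ∂^2 f/∂x ∂y - ∂^2 f/∂y ∂x = (z) - (z) = 0 (equality of mixed partials for smooth f).
Similarly for dx ∧ dz and dy ∧ dz — all coefficients vanish. So d(df) = 0.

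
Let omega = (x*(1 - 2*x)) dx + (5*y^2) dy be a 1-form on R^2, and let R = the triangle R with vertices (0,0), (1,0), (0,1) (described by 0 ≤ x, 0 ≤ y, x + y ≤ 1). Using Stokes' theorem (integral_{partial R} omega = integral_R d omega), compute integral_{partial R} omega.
integral_(partial R) omega = 0

Stokes: integral_partial_R omega = integral_R d omega with d omega = (∂Q/∂x - ∂P/∂y) dx ∧ dy.
  ∂Q/∂x = 0
  ∂P/∂y = 0
  integrand = ∂Q/∂x - ∂P/∂y = 0.
Integrating over R: integral_0^1 integral_0^{1-x} (0) dy dx = 0.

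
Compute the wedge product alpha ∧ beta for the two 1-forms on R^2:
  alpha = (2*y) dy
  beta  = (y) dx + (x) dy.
alpha ∧ beta = (-2*y^2) dx ∧ dy

Distribute the wedge, using dx_i ∧ dx_j = -dx_j ∧ dx_i and dx_i ∧ dx_i = 0. For each pair (i, j) with i < j, the coefficient of dx_i ∧ dx_j in alpha ∧ beta is (alpha_i * beta_j - alpha_j * beta_i). Collecting: alpha ∧ beta = (-2*y^2) dx ∧ dy.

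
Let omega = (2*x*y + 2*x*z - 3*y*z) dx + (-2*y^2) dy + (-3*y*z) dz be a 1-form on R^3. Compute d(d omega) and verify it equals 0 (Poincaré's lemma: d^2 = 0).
d(d omega) = 0

Step 1: d omega = sum_{i<j} (∂f_j/∂x_i - ∂f_i/∂x_j) dx_i ∧ dx_j:
  coeff of dx ∧ dy: -2*x + 3*z
  coeff of dx ∧ dz: -2*x + 3*y
  coeff of dy ∧ dz: -3*z
Step 2: Apply d again to each 2-form coefficient. The only possible 3-form in R^3 is dx ∧ dy ∧ dz, with coefficient
  ∂(coeff of dy∧dz)/∂x - ∂(coeff of dx∧dz)/∂y + ∂(coeff of dx∧dy)/∂z
  = ∂/∂x (-3*z) - ∂/∂y (-2*x + 3*y) + ∂/∂z (-2*x + 3*z).
Each of these terms simplifies to sums of mixed partials that cancel in pairs. The result is 0 (by equality of mixed partials for smooth functions — Schwarz / Clairaut).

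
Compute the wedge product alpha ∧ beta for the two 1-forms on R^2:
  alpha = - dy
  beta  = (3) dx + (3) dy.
alpha ∧ beta = (3) dx ∧ dy

Distribute the wedge, using dx_i ∧ dx_j = -dx_j ∧ dx_i and dx_i ∧ dx_i = 0. For each pair (i, j) with i < j, the coefficient of dx_i ∧ dx_j in alpha ∧ beta is (alpha_i * beta_j - alpha_j * beta_i). Collecting: alpha ∧ beta = (3) dx ∧ dy.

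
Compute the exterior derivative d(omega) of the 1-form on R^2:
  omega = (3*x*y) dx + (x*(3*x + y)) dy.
d(omega) = (3*x + y) dx ∧ dy

For a 1-form omega = sum_i f_i dx_i, the exterior derivative is
  d(omega) = sum_{i < j} (∂f_j/∂x_i - ∂f_i/∂x_j) dx_i ∧ dx_j.
  coefficient of dx ∧ dy: ∂f_2/∂x - ∂f_1/∂y = ∂(x*(3*x + y))/∂x - ∂(3*x*y)/∂y = 3*x + y
Assembling: d(omega) = (3*x + y) dx ∧ dy.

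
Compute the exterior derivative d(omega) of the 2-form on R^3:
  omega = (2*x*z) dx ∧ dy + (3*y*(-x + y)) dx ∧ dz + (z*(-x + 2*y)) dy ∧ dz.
d(omega) = (5*x - 6*y - z) dx ∧ dy ∧ dz

For a 2-form omega = sum_{i<j} g_{ij} dx_i ∧ dx_j, the exterior derivative is
  d(omega) = sum_{i<j} d(g_{ij}) ∧ dx_i ∧ dx_j = sum_{i<j, k} (∂g_{ij}/∂x_k) dx_k ∧ dx_i ∧ dx_j.
Expand each term, using dx_k ∧ dx_i ∧ dx_j = sgn(permutation) dx_{(a)} ∧ dx_{(b)} ∧ dx_{(c)} with (a < b < c) sorted:
  d(2*x*z) includes (∂/∂z)(2*x*z) dz = (2*x) dz, which multiplied by dx ∧ dy gives (2*x) dx ∧ dy ∧ dz
  d(3*y*(-x + y)) includes (∂/∂y)(3*y*(-x + y)) dy = (-3*x + 6*y) dy, which multiplied by dx ∧ dz gives (3*x - 6*y) dx ∧ dy ∧ dz
  d(z*(-x + 2*y)) includes (∂/∂x)(z*(-x + 2*y)) dx = (-z) dx, which multiplied by dy ∧ dz gives (-z) dx ∧ dy ∧ dz
Collecting like 3-forms: d(omega) = (5*x - 6*y - z) dx ∧ dy ∧ dz.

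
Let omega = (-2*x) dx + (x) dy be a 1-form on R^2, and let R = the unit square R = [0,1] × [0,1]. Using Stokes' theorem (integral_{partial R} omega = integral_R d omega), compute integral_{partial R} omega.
integral_(partial R) omega = 1

Stokes: integral_partial_R omega = integral_R d omega with d omega = (∂Q/∂x - ∂P/∂y) dx ∧ dy.
  ∂Q/∂x = 1
  ∂P/∂y = 0
  integrand = ∂Q/∂x - ∂P/∂y = 1.
Integrating over R: integral_0^1 integral_0^1 (1) dx dy = 1.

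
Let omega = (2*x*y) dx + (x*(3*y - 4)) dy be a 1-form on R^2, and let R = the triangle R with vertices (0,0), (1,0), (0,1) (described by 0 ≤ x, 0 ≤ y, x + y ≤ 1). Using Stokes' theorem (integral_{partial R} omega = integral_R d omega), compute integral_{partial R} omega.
integral_(partial R) omega = -11/6

Stokes: integral_partial_R omega = integral_R d omega with d omega = (∂Q/∂x - ∂P/∂y) dx ∧ dy.
  ∂Q/∂x = 3*y - 4
  ∂P/∂y = 2*x
  integrand = ∂Q/∂x - ∂P/∂y = -2*x + 3*y - 4.
Integrating over R: integral_0^1 integral_0^{1-x} (-2*x + 3*y - 4) dy dx = -11/6.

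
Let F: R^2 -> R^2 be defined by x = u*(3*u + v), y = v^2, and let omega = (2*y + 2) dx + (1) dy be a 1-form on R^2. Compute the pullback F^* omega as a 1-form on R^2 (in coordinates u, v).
F^* omega = (12*u*v^2 + 12*u + 2*v^3 + 2*v) du + (2*u*v^2 + 2*u + 2*v) dv

Using F^*(f dg) = (f ∘ F) d(g ∘ F), substitute each coordinate x_i by F_i(u, v) in f_i, and replace dx_i by d F_i = (∂F_i/∂u) du + (∂F_i/∂v) dv.
  For the x component: f_1(F) = 2*v^2 + 2; d F_1 = (6*u + v) du + (u) dv
  For the y component: f_2(F) = 1; d F_2 = (0) du + (2*v) dv
Combining and collecting du, dv coefficients:
  coeff of du: 12*u*v^2 + 12*u + 2*v^3 + 2*v
  coeff of dv: 2*u*v^2 + 2*u + 2*v
F^* omega = (12*u*v^2 + 12*u + 2*v^3 + 2*v) du + (2*u*v^2 + 2*u + 2*v) dv.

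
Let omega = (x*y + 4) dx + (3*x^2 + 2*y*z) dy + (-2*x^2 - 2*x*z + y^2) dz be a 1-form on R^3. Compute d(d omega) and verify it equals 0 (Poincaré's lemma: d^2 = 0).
d(d omega) = 0

Step 1: d omega = sum_{i<j} (∂f_j/∂x_i - ∂f_i/∂x_j) dx_i ∧ dx_j:
  coeff of dx ∧ dy: 5*x
  coeff of dx ∧ dz: -4*x - 2*z
  coeff of dy ∧ dz: 0
Step 2: Apply d again to each 2-form coefficient. The only possible 3-form in R^3 is dx ∧ dy ∧ dz, with coefficient
  ∂(coeff of dy∧dz)/∂x - ∂(coeff of dx∧dz)/∂y + ∂(coeff of dx∧dy)/∂z
  = ∂/∂x (0) - ∂/∂y (-4*x - 2*z) + ∂/∂z (5*x).
Each of these terms simplifies to sums of mixed partials that cancel in pairs. The result is 0 (by equality of mixed partials for smooth functions — Schwarz / Clairaut).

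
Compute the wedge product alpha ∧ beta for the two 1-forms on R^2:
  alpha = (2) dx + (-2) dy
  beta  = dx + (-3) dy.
alpha ∧ beta = (-4) dx ∧ dy

Distribute the wedge, using dx_i ∧ dx_j = -dx_j ∧ dx_i and dx_i ∧ dx_i = 0. For each pair (i, j) with i < j, the coefficient of dx_i ∧ dx_j in alpha ∧ beta is (alpha_i * beta_j - alpha_j * beta_i). Collecting: alpha ∧ beta = (-4) dx ∧ dy.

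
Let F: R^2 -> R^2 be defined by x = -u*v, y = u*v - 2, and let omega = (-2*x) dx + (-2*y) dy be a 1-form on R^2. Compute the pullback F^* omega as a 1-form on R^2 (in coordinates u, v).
F^* omega = (4*v*(-u*v + 1)) du + (4*u*(-u*v + 1)) dv

Using F^*(f dg) = (f ∘ F) d(g ∘ F), substitute each coordinate x_i by F_i(u, v) in f_i, and replace dx_i by d F_i = (∂F_i/∂u) du + (∂F_i/∂v) dv.
  For the x component: f_1(F) = 2*u*v; d F_1 = (-v) du + (-u) dv
  For the y component: f_2(F) = -2*u*v + 4; d F_2 = (v) du + (u) dv
Combining and collecting du, dv coefficients:
  coeff of du: 4*v*(-u*v + 1)
  coeff of dv: 4*u*(-u*v + 1)
F^* omega = (4*v*(-u*v + 1)) du + (4*u*(-u*v + 1)) dv.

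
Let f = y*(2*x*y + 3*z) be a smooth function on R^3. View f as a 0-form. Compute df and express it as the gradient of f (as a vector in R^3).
df = (2*y^2) dx + (4*x*y + 3*z) dy + (3*y) dz; grad f = (2*y^2, 4*x*y + 3*z, 3*y)

For a 0-form f, d f = (∂f/∂x) dx + (∂f/∂y) dy + (∂f/∂z) dz. The components of the vector representation are exactly the entries of grad f in Cartesian coordinates:
  ∂f/∂x = 2*y^2
  ∂f/∂y = 4*x*y + 3*z
  ∂f/∂z = 3*y.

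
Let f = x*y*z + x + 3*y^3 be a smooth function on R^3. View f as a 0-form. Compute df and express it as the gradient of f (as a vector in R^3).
df = (y*z + 1) dx + (x*z + 9*y^2) dy + (x*y) dz; grad f = (y*z + 1, x*z + 9*y^2, x*y)

For a 0-form f, d f = (∂f/∂x) dx + (∂f/∂y) dy + (∂f/∂z) dz. The components of the vector representation are exactly the entries of grad f in Cartesian coordinates:
  ∂f/∂x = y*z + 1
  ∂f/∂y = x*z + 9*y^2
  ∂f/∂z = x*y.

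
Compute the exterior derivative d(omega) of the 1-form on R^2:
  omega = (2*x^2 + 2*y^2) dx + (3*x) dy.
d(omega) = (3 - 4*y) dx ∧ dy

For a 1-form omega = sum_i f_i dx_i, the exterior derivative is
  d(omega) = sum_{i < j} (∂f_j/∂x_i - ∂f_i/∂x_j) dx_i ∧ dx_j.
  coefficient of dx ∧ dy: ∂f_2/∂x - ∂f_1/∂y = ∂(3*x)/∂x - ∂(2*x^2 + 2*y^2)/∂y = 3 - 4*y
Assembling: d(omega) = (3 - 4*y) dx ∧ dy.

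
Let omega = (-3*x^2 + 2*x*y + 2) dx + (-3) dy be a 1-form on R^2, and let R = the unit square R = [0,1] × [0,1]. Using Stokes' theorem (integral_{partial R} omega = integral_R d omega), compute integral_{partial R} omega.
integral_(partial R) omega = -1

Stokes: integral_partial_R omega = integral_R d omega with d omega = (∂Q/∂x - ∂P/∂y) dx ∧ dy.
  ∂Q/∂x = 0
  ∂P/∂y = 2*x
  integrand = ∂Q/∂x - ∂P/∂y = -2*x.
Integrating over R: integral_0^1 integral_0^1 (-2*x) dx dy = -1.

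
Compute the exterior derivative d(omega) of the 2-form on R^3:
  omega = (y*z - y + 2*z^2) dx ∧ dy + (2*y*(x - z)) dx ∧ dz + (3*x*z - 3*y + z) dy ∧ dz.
d(omega) = (-2*x + y + 9*z) dx ∧ dy ∧ dz

For a 2-form omega = sum_{i<j} g_{ij} dx_i ∧ dx_j, the exterior derivative is
  d(omega) = sum_{i<j} d(g_{ij}) ∧ dx_i ∧ dx_j = sum_{i<j, k} (∂g_{ij}/∂x_k) dx_k ∧ dx_i ∧ dx_j.
Expand each term, using dx_k ∧ dx_i ∧ dx_j = sgn(permutation) dx_{(a)} ∧ dx_{(b)} ∧ dx_{(c)} with (a < b < c) sorted:
  d(y*z - y + 2*z^2) includes (∂/∂z)(y*z - y + 2*z^2) dz = (y + 4*z) dz, which multiplied by dx ∧ dy gives (y + 4*z) dx ∧ dy ∧ dz
  d(2*y*(x - z)) includes (∂/∂y)(2*y*(x - z)) dy = (2*x - 2*z) dy, which multiplied by dx ∧ dz gives (-2*x + 2*z) dx ∧ dy ∧ dz
  d(3*x*z - 3*y + z) includes (∂/∂x)(3*x*z - 3*y + z) dx = (3*z) dx, which multiplied by dy ∧ dz gives (3*z) dx ∧ dy ∧ dz
Collecting like 3-forms: d(omega) = (-2*x + y + 9*z) dx ∧ dy ∧ dz.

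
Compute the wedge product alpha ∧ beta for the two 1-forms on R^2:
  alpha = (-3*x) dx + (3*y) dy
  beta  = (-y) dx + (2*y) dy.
alpha ∧ beta = (3*y*(-2*x + y)) dx ∧ dy

Distribute the wedge, using dx_i ∧ dx_j = -dx_j ∧ dx_i and dx_i ∧ dx_i = 0. For each pair (i, j) with i < j, the coefficient of dx_i ∧ dx_j in alpha ∧ beta is (alpha_i * beta_j - alpha_j * beta_i). Collecting: alpha ∧ beta = (3*y*(-2*x + y)) dx ∧ dy.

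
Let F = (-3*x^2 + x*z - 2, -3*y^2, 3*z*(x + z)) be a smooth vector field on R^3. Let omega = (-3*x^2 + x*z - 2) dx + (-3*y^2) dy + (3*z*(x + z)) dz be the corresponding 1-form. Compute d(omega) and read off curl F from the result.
d(omega) = (0) dy ∧ dz + (x - 3*z) dz ∧ dx + (0) dx ∧ dy; curl F = (0, x - 3*z, 0)

d omega = sum_{i<j} (∂f_j/∂x_i - ∂f_i/∂x_j) dx_i ∧ dx_j. Under the identification (dy ∧ dz, dz ∧ dx, dx ∧ dy) ↔ (e_x, e_y, e_z), the coefficients are exactly the components of curl F. Compute:
  ∂R/∂y - ∂Q/∂z = (0) - (0) = 0
  ∂P/∂z - ∂R/∂x = (x) - (3*z) = x - 3*z
  ∂Q/∂x - ∂P/∂y = (0) - (0) = 0.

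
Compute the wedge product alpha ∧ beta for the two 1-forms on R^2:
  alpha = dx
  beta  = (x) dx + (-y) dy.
alpha ∧ beta = (-y) dx ∧ dy

Distribute the wedge, using dx_i ∧ dx_j = -dx_j ∧ dx_i and dx_i ∧ dx_i = 0. For each pair (i, j) with i < j, the coefficient of dx_i ∧ dx_j in alpha ∧ beta is (alpha_i * beta_j - alpha_j * beta_i). Collecting: alpha ∧ beta = (-y) dx ∧ dy.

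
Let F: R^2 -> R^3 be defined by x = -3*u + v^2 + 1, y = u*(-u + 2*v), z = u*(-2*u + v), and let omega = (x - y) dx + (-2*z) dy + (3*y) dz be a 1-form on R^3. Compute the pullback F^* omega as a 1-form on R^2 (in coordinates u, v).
F^* omega = (4*u^3 - 15*u^2*v - 3*u^2 + 2*u*v^2 + 6*u*v + 9*u - 3*v^2 - 3) du + (5*u^3 + 4*u^2*v - 4*u*v^2 - 6*u*v + 2*v^3 + 2*v) dv

Using F^*(f dg) = (f ∘ F) d(g ∘ F), substitute each coordinate x_i by F_i(u, v) in f_i, and replace dx_i by d F_i = (∂F_i/∂u) du + (∂F_i/∂v) dv.
  For the x component: f_1(F) = u^2 - 2*u*v - 3*u + v^2 + 1; d F_1 = (-3) du + (2*v) dv
  For the y component: f_2(F) = 2*u*(2*u - v); d F_2 = (-2*u + 2*v) du + (2*u) dv
  For the z component: f_3(F) = 3*u*(-u + 2*v); d F_3 = (-4*u + v) du + (u) dv
Combining and collecting du, dv coefficients:
  coeff of du: 4*u^3 - 15*u^2*v - 3*u^2 + 2*u*v^2 + 6*u*v + 9*u - 3*v^2 - 3
  coeff of dv: 5*u^3 + 4*u^2*v - 4*u*v^2 - 6*u*v + 2*v^3 + 2*v
F^* omega = (4*u^3 - 15*u^2*v - 3*u^2 + 2*u*v^2 + 6*u*v + 9*u - 3*v^2 - 3) du + (5*u^3 + 4*u^2*v - 4*u*v^2 - 6*u*v + 2*v^3 + 2*v) dv.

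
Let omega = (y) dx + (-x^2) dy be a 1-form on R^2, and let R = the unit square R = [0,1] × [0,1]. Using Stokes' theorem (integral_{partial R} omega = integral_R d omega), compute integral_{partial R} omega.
integral_(partial R) omega = -2

Stokes: integral_partial_R omega = integral_R d omega with d omega = (∂Q/∂x - ∂P/∂y) dx ∧ dy.
  ∂Q/∂x = -2*x
  ∂P/∂y = 1
  integrand = ∂Q/∂x - ∂P/∂y = -2*x - 1.
Integrating over R: integral_0^1 integral_0^1 (-2*x - 1) dx dy = -2.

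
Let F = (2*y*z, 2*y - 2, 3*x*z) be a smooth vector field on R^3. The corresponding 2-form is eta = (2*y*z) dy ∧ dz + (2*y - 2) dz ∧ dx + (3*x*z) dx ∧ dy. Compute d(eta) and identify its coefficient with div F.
d(eta) = (3*x + 2) dx ∧ dy ∧ dz; div F = 3*x + 2

For a 2-form in R^3 of the form above, applying d gives a 3-form with coefficient ∂P/∂x + ∂Q/∂y + ∂R/∂z:
  ∂P/∂x = 0
  ∂Q/∂y = 2
  ∂R/∂z = 3*x
Sum = 3*x + 2, which is exactly div F.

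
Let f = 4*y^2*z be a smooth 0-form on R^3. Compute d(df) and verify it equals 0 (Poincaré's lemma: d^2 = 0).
d(df) = 0

Step 1: df = sum_i (∂f/∂x_i) dx_i = (0) dx + (8*y*z) dy + (4*y^2) dz.
Step 2: Apply d again. Using the 1-form formula, the coefficient of dx ∧ dy in d(df) is ∂^2 f/∂x ∂y - ∂^2 f/∂y ∂x = (0) - (0) = 0 (equality of mixed partials for smooth f).
Similarly for dx ∧ dz and dy ∧ dz — all coefficients vanish. So d(df) = 0.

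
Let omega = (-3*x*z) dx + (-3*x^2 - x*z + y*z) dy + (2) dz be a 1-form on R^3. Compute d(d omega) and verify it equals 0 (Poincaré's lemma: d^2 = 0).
d(d omega) = 0

Step 1: d omega = sum_{i<j} (∂f_j/∂x_i - ∂f_i/∂x_j) dx_i ∧ dx_j:
  coeff of dx ∧ dy: -6*x - z
  coeff of dx ∧ dz: 3*x
  coeff of dy ∧ dz: x - y
Step 2: Apply d again to each 2-form coefficient. The only possible 3-form in R^3 is dx ∧ dy ∧ dz, with coefficient
  ∂(coeff of dy∧dz)/∂x - ∂(coeff of dx∧dz)/∂y + ∂(coeff of dx∧dy)/∂z
  = ∂/∂x (x - y) - ∂/∂y (3*x) + ∂/∂z (-6*x - z).
Each of these terms simplifies to sums of mixed partials that cancel in pairs. The result is 0 (by equality of mixed partials for smooth functions — Schwarz / Clairaut).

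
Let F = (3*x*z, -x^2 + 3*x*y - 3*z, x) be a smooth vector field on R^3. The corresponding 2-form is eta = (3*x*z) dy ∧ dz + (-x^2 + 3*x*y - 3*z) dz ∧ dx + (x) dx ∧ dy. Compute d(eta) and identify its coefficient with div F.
d(eta) = (3*x + 3*z) dx ∧ dy ∧ dz; div F = 3*x + 3*z

For a 2-form in R^3 of the form above, applying d gives a 3-form with coefficient ∂P/∂x + ∂Q/∂y + ∂R/∂z:
  ∂P/∂x = 3*z
  ∂Q/∂y = 3*x
  ∂R/∂z = 0
Sum = 3*x + 3*z, which is exactly div F.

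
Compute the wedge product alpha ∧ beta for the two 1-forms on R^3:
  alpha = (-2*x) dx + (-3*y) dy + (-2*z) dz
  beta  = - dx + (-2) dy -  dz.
alpha ∧ beta = (4*x - 3*y) dx ∧ dy + (2*x - 2*z) dx ∧ dz + (3*y - 4*z) dy ∧ dz

Distribute the wedge, using dx_i ∧ dx_j = -dx_j ∧ dx_i and dx_i ∧ dx_i = 0. For each pair (i, j) with i < j, the coefficient of dx_i ∧ dx_j in alpha ∧ beta is (alpha_i * beta_j - alpha_j * beta_i). Collecting: alpha ∧ beta = (4*x - 3*y) dx ∧ dy + (2*x - 2*z) dx ∧ dz + (3*y - 4*z) dy ∧ dz.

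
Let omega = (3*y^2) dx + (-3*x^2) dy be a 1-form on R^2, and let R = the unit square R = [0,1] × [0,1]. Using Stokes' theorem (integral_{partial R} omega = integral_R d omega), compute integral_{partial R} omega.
integral_(partial R) omega = -6

Stokes: integral_partial_R omega = integral_R d omega with d omega = (∂Q/∂x - ∂P/∂y) dx ∧ dy.
  ∂Q/∂x = -6*x
  ∂P/∂y = 6*y
  integrand = ∂Q/∂x - ∂P/∂y = -6*x - 6*y.
Integrating over R: integral_0^1 integral_0^1 (-6*x - 6*y) dx dy = -6.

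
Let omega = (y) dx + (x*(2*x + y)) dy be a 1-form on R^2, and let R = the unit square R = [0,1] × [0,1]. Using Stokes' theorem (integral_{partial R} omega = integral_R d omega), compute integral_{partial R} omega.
integral_(partial R) omega = 3/2

Stokes: integral_partial_R omega = integral_R d omega with d omega = (∂Q/∂x - ∂P/∂y) dx ∧ dy.
  ∂Q/∂x = 4*x + y
  ∂P/∂y = 1
  integrand = ∂Q/∂x - ∂P/∂y = 4*x + y - 1.
Integrating over R: integral_0^1 integral_0^1 (4*x + y - 1) dx dy = 3/2.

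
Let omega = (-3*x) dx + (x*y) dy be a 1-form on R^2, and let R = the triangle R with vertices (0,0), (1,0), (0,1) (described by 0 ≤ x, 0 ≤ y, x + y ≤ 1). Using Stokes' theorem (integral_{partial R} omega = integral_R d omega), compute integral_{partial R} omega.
integral_(partial R) omega = 1/6

Stokes: integral_partial_R omega = integral_R d omega with d omega = (∂Q/∂x - ∂P/∂y) dx ∧ dy.
  ∂Q/∂x = y
  ∂P/∂y = 0
  integrand = ∂Q/∂x - ∂P/∂y = y.
Integrating over R: integral_0^1 integral_0^{1-x} (y) dy dx = 1/6.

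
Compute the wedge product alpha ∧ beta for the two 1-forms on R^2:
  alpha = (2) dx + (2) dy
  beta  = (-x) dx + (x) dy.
alpha ∧ beta = (4*x) dx ∧ dy

Distribute the wedge, using dx_i ∧ dx_j = -dx_j ∧ dx_i and dx_i ∧ dx_i = 0. For each pair (i, j) with i < j, the coefficient of dx_i ∧ dx_j in alpha ∧ beta is (alpha_i * beta_j - alpha_j * beta_i). Collecting: alpha ∧ beta = (4*x) dx ∧ dy.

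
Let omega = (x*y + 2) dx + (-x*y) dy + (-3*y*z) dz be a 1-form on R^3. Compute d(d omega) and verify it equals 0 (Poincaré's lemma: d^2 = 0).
d(d omega) = 0

Step 1: d omega = sum_{i<j} (∂f_j/∂x_i - ∂f_i/∂x_j) dx_i ∧ dx_j:
  coeff of dx ∧ dy: -x - y
  coeff of dx ∧ dz: 0
  coeff of dy ∧ dz: -3*z
Step 2: Apply d again to each 2-form coefficient. The only possible 3-form in R^3 is dx ∧ dy ∧ dz, with coefficient
  ∂(coeff of dy∧dz)/∂x - ∂(coeff of dx∧dz)/∂y + ∂(coeff of dx∧dy)/∂z
  = ∂/∂x (-3*z) - ∂/∂y (0) + ∂/∂z (-x - y).
Each of these terms simplifies to sums of mixed partials that cancel in pairs. The result is 0 (by equality of mixed partials for smooth functions — Schwarz / Clairaut).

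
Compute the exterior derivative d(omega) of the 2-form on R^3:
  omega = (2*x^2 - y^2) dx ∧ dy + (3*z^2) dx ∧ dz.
d(omega) = 0

For a 2-form omega = sum_{i<j} g_{ij} dx_i ∧ dx_j, the exterior derivative is
  d(omega) = sum_{i<j} d(g_{ij}) ∧ dx_i ∧ dx_j = sum_{i<j, k} (∂g_{ij}/∂x_k) dx_k ∧ dx_i ∧ dx_j.
Expand each term, using dx_k ∧ dx_i ∧ dx_j = sgn(permutation) dx_{(a)} ∧ dx_{(b)} ∧ dx_{(c)} with (a < b < c) sorted:

Collecting like 3-forms: d(omega) = 0.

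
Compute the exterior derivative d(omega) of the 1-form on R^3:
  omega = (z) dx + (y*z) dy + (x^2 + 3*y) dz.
d(omega) = (2*x - 1) dx ∧ dz + (3 - y) dy ∧ dz

For a 1-form omega = sum_i f_i dx_i, the exterior derivative is
  d(omega) = sum_{i < j} (∂f_j/∂x_i - ∂f_i/∂x_j) dx_i ∧ dx_j.
  coefficient of dx ∧ dz: ∂f_3/∂x - ∂f_1/∂z = ∂(x^2 + 3*y)/∂x - ∂(z)/∂z = 2*x - 1
  coefficient of dy ∧ dz: ∂f_3/∂y - ∂f_2/∂z = ∂(x^2 + 3*y)/∂y - ∂(y*z)/∂z = 3 - y
Assembling: d(omega) = (2*x - 1) dx ∧ dz + (3 - y) dy ∧ dz.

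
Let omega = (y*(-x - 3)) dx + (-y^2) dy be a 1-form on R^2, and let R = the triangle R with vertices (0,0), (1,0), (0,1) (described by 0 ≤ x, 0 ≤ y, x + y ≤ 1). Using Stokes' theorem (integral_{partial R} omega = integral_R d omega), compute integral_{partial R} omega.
integral_(partial R) omega = 5/3

Stokes: integral_partial_R omega = integral_R d omega with d omega = (∂Q/∂x - ∂P/∂y) dx ∧ dy.
  ∂Q/∂x = 0
  ∂P/∂y = -x - 3
  integrand = ∂Q/∂x - ∂P/∂y = x + 3.
Integrating over R: integral_0^1 integral_0^{1-x} (x + 3) dy dx = 5/3.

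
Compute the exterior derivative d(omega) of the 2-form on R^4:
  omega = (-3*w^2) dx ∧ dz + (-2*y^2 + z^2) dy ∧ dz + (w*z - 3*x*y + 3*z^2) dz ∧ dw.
d(omega) = (-6*w - 3*y) dx ∧ dz ∧ dw + (-3*x) dy ∧ dz ∧ dw

For a 2-form omega = sum_{i<j} g_{ij} dx_i ∧ dx_j, the exterior derivative is
  d(omega) = sum_{i<j} d(g_{ij}) ∧ dx_i ∧ dx_j = sum_{i<j, k} (∂g_{ij}/∂x_k) dx_k ∧ dx_i ∧ dx_j.
Expand each term, using dx_k ∧ dx_i ∧ dx_j = sgn(permutation) dx_{(a)} ∧ dx_{(b)} ∧ dx_{(c)} with (a < b < c) sorted:
  d(-3*w^2) includes (∂/∂w)(-3*w^2) dw = (-6*w) dw, which multiplied by dx ∧ dz gives (-6*w) dx ∧ dz ∧ dw
  d(w*z - 3*x*y + 3*z^2) includes (∂/∂x)(w*z - 3*x*y + 3*z^2) dx = (-3*y) dx, which multiplied by dz ∧ dw gives (-3*y) dx ∧ dz ∧ dw
  d(w*z - 3*x*y + 3*z^2) includes (∂/∂y)(w*z - 3*x*y + 3*z^2) dy = (-3*x) dy, which multiplied by dz ∧ dw gives (-3*x) dy ∧ dz ∧ dw
Collecting like 3-forms: d(omega) = (-6*w - 3*y) dx ∧ dz ∧ dw + (-3*x) dy ∧ dz ∧ dw.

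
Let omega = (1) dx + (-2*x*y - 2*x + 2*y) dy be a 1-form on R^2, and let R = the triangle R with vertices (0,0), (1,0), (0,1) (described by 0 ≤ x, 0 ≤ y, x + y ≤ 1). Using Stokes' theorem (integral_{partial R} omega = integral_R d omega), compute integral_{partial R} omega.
integral_(partial R) omega = -4/3

Stokes: integral_partial_R omega = integral_R d omega with d omega = (∂Q/∂x - ∂P/∂y) dx ∧ dy.
  ∂Q/∂x = -2*y - 2
  ∂P/∂y = 0
  integrand = ∂Q/∂x - ∂P/∂y = -2*y - 2.
Integrating over R: integral_0^1 integral_0^{1-x} (-2*y - 2) dy dx = -4/3.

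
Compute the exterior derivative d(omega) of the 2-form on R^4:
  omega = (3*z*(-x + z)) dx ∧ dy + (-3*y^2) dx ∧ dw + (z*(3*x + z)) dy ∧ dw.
d(omega) = (-3*x + 6*z) dx ∧ dy ∧ dz + (6*y + 3*z) dx ∧ dy ∧ dw + (-3*x - 2*z) dy ∧ dz ∧ dw

For a 2-form omega = sum_{i<j} g_{ij} dx_i ∧ dx_j, the exterior derivative is
  d(omega) = sum_{i<j} d(g_{ij}) ∧ dx_i ∧ dx_j = sum_{i<j, k} (∂g_{ij}/∂x_k) dx_k ∧ dx_i ∧ dx_j.
Expand each term, using dx_k ∧ dx_i ∧ dx_j = sgn(permutation) dx_{(a)} ∧ dx_{(b)} ∧ dx_{(c)} with (a < b < c) sorted:
  d(3*z*(-x + z)) includes (∂/∂z)(3*z*(-x + z)) dz = (-3*x + 6*z) dz, which multiplied by dx ∧ dy gives (-3*x + 6*z) dx ∧ dy ∧ dz
  d(-3*y^2) includes (∂/∂y)(-3*y^2) dy = (-6*y) dy, which multiplied by dx ∧ dw gives (6*y) dx ∧ dy ∧ dw
  d(z*(3*x + z)) includes (∂/∂x)(z*(3*x + z)) dx = (3*z) dx, which multiplied by dy ∧ dw gives (3*z) dx ∧ dy ∧ dw
  d(z*(3*x + z)) includes (∂/∂z)(z*(3*x + z)) dz = (3*x + 2*z) dz, which multiplied by dy ∧ dw gives (-3*x - 2*z) dy ∧ dz ∧ dw
Collecting like 3-forms: d(omega) = (-3*x + 6*z) dx ∧ dy ∧ dz + (6*y + 3*z) dx ∧ dy ∧ dw + (-3*x - 2*z) dy ∧ dz ∧ dw.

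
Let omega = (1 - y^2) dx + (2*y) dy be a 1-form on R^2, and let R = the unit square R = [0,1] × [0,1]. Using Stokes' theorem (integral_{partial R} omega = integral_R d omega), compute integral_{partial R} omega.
integral_(partial R) omega = 1

Stokes: integral_partial_R omega = integral_R d omega with d omega = (∂Q/∂x - ∂P/∂y) dx ∧ dy.
  ∂Q/∂x = 0
  ∂P/∂y = -2*y
  integrand = ∂Q/∂x - ∂P/∂y = 2*y.
Integrating over R: integral_0^1 integral_0^1 (2*y) dx dy = 1.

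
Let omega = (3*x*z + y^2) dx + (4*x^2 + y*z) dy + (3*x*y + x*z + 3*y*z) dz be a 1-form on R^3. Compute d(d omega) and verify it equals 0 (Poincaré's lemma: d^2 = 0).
d(d omega) = 0

Step 1: d omega = sum_{i<j} (∂f_j/∂x_i - ∂f_i/∂x_j) dx_i ∧ dx_j:
  coeff of dx ∧ dy: 8*x - 2*y
  coeff of dx ∧ dz: -3*x + 3*y + z
  coeff of dy ∧ dz: 3*x - y + 3*z
Step 2: Apply d again to each 2-form coefficient. The only possible 3-form in R^3 is dx ∧ dy ∧ dz, with coefficient
  ∂(coeff of dy∧dz)/∂x - ∂(coeff of dx∧dz)/∂y + ∂(coeff of dx∧dy)/∂z
  = ∂/∂x (3*x - y + 3*z) - ∂/∂y (-3*x + 3*y + z) + ∂/∂z (8*x - 2*y).
Each of these terms simplifies to sums of mixed partials that cancel in pairs. The result is 0 (by equality of mixed partials for smooth functions — Schwarz / Clairaut).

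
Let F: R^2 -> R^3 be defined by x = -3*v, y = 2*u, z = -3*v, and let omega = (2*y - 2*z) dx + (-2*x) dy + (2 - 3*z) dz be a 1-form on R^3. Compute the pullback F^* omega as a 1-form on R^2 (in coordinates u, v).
F^* omega = (12*v) du + (-12*u - 45*v - 6) dv

Using F^*(f dg) = (f ∘ F) d(g ∘ F), substitute each coordinate x_i by F_i(u, v) in f_i, and replace dx_i by d F_i = (∂F_i/∂u) du + (∂F_i/∂v) dv.
  For the x component: f_1(F) = 4*u + 6*v; d F_1 = (0) du + (-3) dv
  For the y component: f_2(F) = 6*v; d F_2 = (2) du + (0) dv
  For the z component: f_3(F) = 9*v + 2; d F_3 = (0) du + (-3) dv
Combining and collecting du, dv coefficients:
  coeff of du: 12*v
  coeff of dv: -12*u - 45*v - 6
F^* omega = (12*v) du + (-12*u - 45*v - 6) dv.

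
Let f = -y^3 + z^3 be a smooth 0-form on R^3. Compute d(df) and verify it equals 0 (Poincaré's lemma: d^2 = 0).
d(df) = 0

Step 1: df = sum_i (∂f/∂x_i) dx_i = (0) dx + (-3*y^2) dy + (3*z^2) dz.
Step 2: Apply d again. Using the 1-form formula, the coefficient of dx ∧ dy in d(df) is ∂^2 f/∂x ∂y - ∂^2 f/∂y ∂x = (0) - (0) = 0 (equality of mixed partials for smooth f).
Similarly for dx ∧ dz and dy ∧ dz — all coefficients vanish. So d(df) = 0.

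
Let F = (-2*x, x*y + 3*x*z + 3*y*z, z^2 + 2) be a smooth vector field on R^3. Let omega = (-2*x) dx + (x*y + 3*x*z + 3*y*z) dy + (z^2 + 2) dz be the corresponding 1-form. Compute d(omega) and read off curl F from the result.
d(omega) = (-3*x - 3*y) dy ∧ dz + (0) dz ∧ dx + (y + 3*z) dx ∧ dy; curl F = (-3*x - 3*y, 0, y + 3*z)

d omega = sum_{i<j} (∂f_j/∂x_i - ∂f_i/∂x_j) dx_i ∧ dx_j. Under the identification (dy ∧ dz, dz ∧ dx, dx ∧ dy) ↔ (e_x, e_y, e_z), the coefficients are exactly the components of curl F. Compute:
  ∂R/∂y - ∂Q/∂z = (0) - (3*x + 3*y) = -3*x - 3*y
  ∂P/∂z - ∂R/∂x = (0) - (0) = 0
  ∂Q/∂x - ∂P/∂y = (y + 3*z) - (0) = y + 3*z.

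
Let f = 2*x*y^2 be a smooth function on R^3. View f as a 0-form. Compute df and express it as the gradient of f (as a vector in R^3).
df = (2*y^2) dx + (4*x*y) dy + (0) dz; grad f = (2*y^2, 4*x*y, 0)

For a 0-form f, d f = (∂f/∂x) dx + (∂f/∂y) dy + (∂f/∂z) dz. The components of the vector representation are exactly the entries of grad f in Cartesian coordinates:
  ∂f/∂x = 2*y^2
  ∂f/∂y = 4*x*y
  ∂f/∂z = 0.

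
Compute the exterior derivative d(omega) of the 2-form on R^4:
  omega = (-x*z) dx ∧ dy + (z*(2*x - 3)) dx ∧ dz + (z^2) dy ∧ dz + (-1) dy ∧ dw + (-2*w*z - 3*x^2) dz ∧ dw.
d(omega) = (-x) dx ∧ dy ∧ dz + (-6*x) dx ∧ dz ∧ dw

For a 2-form omega = sum_{i<j} g_{ij} dx_i ∧ dx_j, the exterior derivative is
  d(omega) = sum_{i<j} d(g_{ij}) ∧ dx_i ∧ dx_j = sum_{i<j, k} (∂g_{ij}/∂x_k) dx_k ∧ dx_i ∧ dx_j.
Expand each term, using dx_k ∧ dx_i ∧ dx_j = sgn(permutation) dx_{(a)} ∧ dx_{(b)} ∧ dx_{(c)} with (a < b < c) sorted:
  d(-x*z) includes (∂/∂z)(-x*z) dz = (-x) dz, which multiplied by dx ∧ dy gives (-x) dx ∧ dy ∧ dz
  d(-2*w*z - 3*x^2) includes (∂/∂x)(-2*w*z - 3*x^2) dx = (-6*x) dx, which multiplied by dz ∧ dw gives (-6*x) dx ∧ dz ∧ dw
Collecting like 3-forms: d(omega) = (-x) dx ∧ dy ∧ dz + (-6*x) dx ∧ dz ∧ dw.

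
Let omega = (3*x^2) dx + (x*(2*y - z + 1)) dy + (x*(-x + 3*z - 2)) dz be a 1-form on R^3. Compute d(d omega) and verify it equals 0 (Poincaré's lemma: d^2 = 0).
d(d omega) = 0

Step 1: d omega = sum_{i<j} (∂f_j/∂x_i - ∂f_i/∂x_j) dx_i ∧ dx_j:
  coeff of dx ∧ dy: 2*y - z + 1
  coeff of dx ∧ dz: -2*x + 3*z - 2
  coeff of dy ∧ dz: x
Step 2: Apply d again to each 2-form coefficient. The only possible 3-form in R^3 is dx ∧ dy ∧ dz, with coefficient
  ∂(coeff of dy∧dz)/∂x - ∂(coeff of dx∧dz)/∂y + ∂(coeff of dx∧dy)/∂z
  = ∂/∂x (x) - ∂/∂y (-2*x + 3*z - 2) + ∂/∂z (2*y - z + 1).
Each of these terms simplifies to sums of mixed partials that cancel in pairs. The result is 0 (by equality of mixed partials for smooth functions — Schwarz / Clairaut).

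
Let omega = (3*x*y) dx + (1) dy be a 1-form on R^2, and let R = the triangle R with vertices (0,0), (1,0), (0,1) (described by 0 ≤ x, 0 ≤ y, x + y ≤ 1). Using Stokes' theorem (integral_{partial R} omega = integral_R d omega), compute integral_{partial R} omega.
integral_(partial R) omega = -1/2

Stokes: integral_partial_R omega = integral_R d omega with d omega = (∂Q/∂x - ∂P/∂y) dx ∧ dy.
  ∂Q/∂x = 0
  ∂P/∂y = 3*x
  integrand = ∂Q/∂x - ∂P/∂y = -3*x.
Integrating over R: integral_0^1 integral_0^{1-x} (-3*x) dy dx = -1/2.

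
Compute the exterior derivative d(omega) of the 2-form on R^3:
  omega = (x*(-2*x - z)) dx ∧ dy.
d(omega) = (-x) dx ∧ dy ∧ dz

For a 2-form omega = sum_{i<j} g_{ij} dx_i ∧ dx_j, the exterior derivative is
  d(omega) = sum_{i<j} d(g_{ij}) ∧ dx_i ∧ dx_j = sum_{i<j, k} (∂g_{ij}/∂x_k) dx_k ∧ dx_i ∧ dx_j.
Expand each term, using dx_k ∧ dx_i ∧ dx_j = sgn(permutation) dx_{(a)} ∧ dx_{(b)} ∧ dx_{(c)} with (a < b < c) sorted:
  d(x*(-2*x - z)) includes (∂/∂z)(x*(-2*x - z)) dz = (-x) dz, which multiplied by dx ∧ dy gives (-x) dx ∧ dy ∧ dz
Collecting like 3-forms: d(omega) = (-x) dx ∧ dy ∧ dz.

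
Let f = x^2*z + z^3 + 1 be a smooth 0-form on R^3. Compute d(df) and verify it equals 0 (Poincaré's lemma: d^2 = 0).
d(df) = 0

Step 1: df = sum_i (∂f/∂x_i) dx_i = (2*x*z) dx + (0) dy + (x^2 + 3*z^2) dz.
Step 2: Apply d again. Using the 1-form formula, the coefficient of dx ∧ dy in d(df) is ∂^2 f/∂x ∂y - ∂^2 f/∂y ∂x = (0) - (0) = 0 (equality of mixed partials for smooth f).
Similarly for dx ∧ dz and dy ∧ dz — all coefficients vanish. So d(df) = 0.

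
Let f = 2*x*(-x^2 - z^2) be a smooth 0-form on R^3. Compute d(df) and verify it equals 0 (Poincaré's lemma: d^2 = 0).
d(df) = 0

Step 1: df = sum_i (∂f/∂x_i) dx_i = (-6*x^2 - 2*z^2) dx + (0) dy + (-4*x*z) dz.
Step 2: Apply d again. Using the 1-form formula, the coefficient of dx ∧ dy in d(df) is ∂^2 f/∂x ∂y - ∂^2 f/∂y ∂x = (0) - (0) = 0 (equality of mixed partials for smooth f).
Similarly for dx ∧ dz and dy ∧ dz — all coefficients vanish. So d(df) = 0.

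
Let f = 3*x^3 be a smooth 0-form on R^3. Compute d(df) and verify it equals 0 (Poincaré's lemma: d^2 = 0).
d(df) = 0

Step 1: df = sum_i (∂f/∂x_i) dx_i = (9*x^2) dx + (0) dy + (0) dz.
Step 2: Apply d again. Using the 1-form formula, the coefficient of dx ∧ dy in d(df) is ∂^2 f/∂x ∂y - ∂^2 f/∂y ∂x = (0) - (0) = 0 (equality of mixed partials for smooth f).
Similarly for dx ∧ dz and dy ∧ dz — all coefficients vanish. So d(df) = 0.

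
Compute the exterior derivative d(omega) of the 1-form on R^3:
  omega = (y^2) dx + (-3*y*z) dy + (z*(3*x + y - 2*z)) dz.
d(omega) = (-2*y) dx ∧ dy + (3*z) dx ∧ dz + (3*y + z) dy ∧ dz

For a 1-form omega = sum_i f_i dx_i, the exterior derivative is
  d(omega) = sum_{i < j} (∂f_j/∂x_i - ∂f_i/∂x_j) dx_i ∧ dx_j.
  coefficient of dx ∧ dy: ∂f_2/∂x - ∂f_1/∂y = ∂(-3*y*z)/∂x - ∂(y^2)/∂y = -2*y
  coefficient of dx ∧ dz: ∂f_3/∂x - ∂f_1/∂z = ∂(z*(3*x + y - 2*z))/∂x - ∂(y^2)/∂z = 3*z
  coefficient of dy ∧ dz: ∂f_3/∂y - ∂f_2/∂z = ∂(z*(3*x + y - 2*z))/∂y - ∂(-3*y*z)/∂z = 3*y + z
Assembling: d(omega) = (-2*y) dx ∧ dy + (3*z) dx ∧ dz + (3*y + z) dy ∧ dz.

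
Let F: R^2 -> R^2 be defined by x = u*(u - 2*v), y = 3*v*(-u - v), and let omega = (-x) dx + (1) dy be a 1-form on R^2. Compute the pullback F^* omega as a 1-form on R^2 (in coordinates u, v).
F^* omega = (-2*u^3 + 6*u^2*v - 4*u*v^2 - 3*v) du + (2*u^3 - 4*u^2*v - 3*u - 6*v) dv

Using F^*(f dg) = (f ∘ F) d(g ∘ F), substitute each coordinate x_i by F_i(u, v) in f_i, and replace dx_i by d F_i = (∂F_i/∂u) du + (∂F_i/∂v) dv.
  For the x component: f_1(F) = u*(-u + 2*v); d F_1 = (2*u - 2*v) du + (-2*u) dv
  For the y component: f_2(F) = 1; d F_2 = (-3*v) du + (-3*u - 6*v) dv
Combining and collecting du, dv coefficients:
  coeff of du: -2*u^3 + 6*u^2*v - 4*u*v^2 - 3*v
  coeff of dv: 2*u^3 - 4*u^2*v - 3*u - 6*v
F^* omega = (-2*u^3 + 6*u^2*v - 4*u*v^2 - 3*v) du + (2*u^3 - 4*u^2*v - 3*u - 6*v) dv.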